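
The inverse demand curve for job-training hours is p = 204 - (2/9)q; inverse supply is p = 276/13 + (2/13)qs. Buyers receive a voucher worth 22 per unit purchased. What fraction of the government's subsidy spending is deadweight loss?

DWL / government spending = 13/242

Pre-subsidy: 204 - (2/9)q = 276/13 + (2/13)q gives q* = 486 and p* = 96.
With the rebate, buyers effectively pay pb = ps − 22, where ps is the price sellers receive.
On the curves, pb = 204 - (2/9)q and ps = 276/13 + (2/13)q; the wedge ps − pb = 22 gives 276/13 + (2/13)q − (204 - (2/9)q) = 22, so q' = 544.5.
Then pb = 204 − (2/9)·544.5 = 83 and ps = 276/13 + (2/13)·544.5 = 105.
ΔCS = ½(486 + 544.5)(96 − 83) = 6698.25; ΔPS = ½(486 + 544.5)(105 − 96) = 4637.25.
Government spending = 22 × 544.5 = 11979.
DWL = ½ × 22 × (544.5 − 486) = 643.5; fraction = 643.5 / 11979 = 13/242.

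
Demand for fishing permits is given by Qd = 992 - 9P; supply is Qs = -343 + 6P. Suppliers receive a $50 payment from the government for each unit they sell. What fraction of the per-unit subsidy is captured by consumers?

Consumer share = 0.4

Pre-subsidy: 992 - 9P = -343 + 6P gives P* = 89, Q* = 191.
With the subsidy, sellers receive Ps = Pb + 50 for each unit, where Pb is the price buyers pay.
Supply in terms of Pb becomes Qs = -343 + 6(Pb + 50) = -43 + 6Pb. Setting this equal to demand: 992 - 9Pb = -43 + 6Pb, so Pb = 69.
Sellers receive Ps = 69 + 50 = 119; Q' = 992 − 9·69 = 371.
Buyers' price falls by P* − Pb = 89 − 69 = 20; sellers' price rises by Ps − P* = 119 − 89 = 30.
So consumers capture 20/50 = 0.4 of each unit of subsidy.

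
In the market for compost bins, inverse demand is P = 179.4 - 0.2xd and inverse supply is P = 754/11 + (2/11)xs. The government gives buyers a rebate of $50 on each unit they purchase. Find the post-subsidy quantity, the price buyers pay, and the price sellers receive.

Pre-subsidy: 179.4 - 0.2x = 754/11 + (2/11)x gives x* = 871/3 and P* = 364/3.
With the rebate, buyers effectively pay Pb = Ps − 50, where Ps is the price sellers receive.
On the curves, Pb = 179.4 - 0.2x and Ps = 754/11 + (2/11)x; the wedge Ps − Pb = 50 gives 754/11 + (2/11)x − (179.4 - 0.2x) = 50, so x' = 2949/7.
Then Pb = 179.4 − 0.2·(2949/7) = 666/7 and Ps = 754/11 + (2/11)·(2949/7) = 1016/7.

x' = 2949/7; buyers pay 666/7; sellers receive 1016/7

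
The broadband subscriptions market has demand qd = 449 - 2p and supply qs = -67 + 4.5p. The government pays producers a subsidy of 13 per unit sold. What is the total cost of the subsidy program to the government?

Pre-subsidy: 449 - 2p = -67 + 4.5p gives p* = 1032/13, q* = 3773/13.
With the subsidy, sellers receive ps = pb + 13 for each unit, where pb is the price buyers pay.
Supply in terms of pb becomes qs = -67 + 4.5(pb + 13) = -8.5 + 4.5pb. Setting this equal to demand: 449 - 2pb = -8.5 + 4.5pb, so pb = 915/13.
Sellers receive ps = 915/13 + 13 = 1084/13; q' = 449 − 2·(915/13) = 4007/13.
Government outlay = subsidy × quantity = 13 × 4007/13 = 4007.

Government cost = 4007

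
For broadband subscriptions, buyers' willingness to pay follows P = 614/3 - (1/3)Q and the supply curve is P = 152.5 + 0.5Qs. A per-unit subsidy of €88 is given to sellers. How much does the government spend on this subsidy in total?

Government cost = €14801.6

Pre-subsidy: 614/3 - (1/3)Q = 152.5 + 0.5Q gives Q* = 62.6 and P* = 183.8.
With the subsidy, sellers receive Ps = Pb + 88 for each unit, where Pb is the price buyers pay.
On the curves, Pb = 614/3 - (1/3)Q and Ps = 152.5 + 0.5Q; the wedge Ps − Pb = 88 gives 152.5 + 0.5Q − (614/3 - (1/3)Q) = 88, so Q' = 168.2.
Then Pb = 614/3 − (1/3)·168.2 = 148.6 and Ps = 152.5 + 0.5·168.2 = 236.6.
Government outlay = subsidy × quantity = 88 × 168.2 = 14801.6.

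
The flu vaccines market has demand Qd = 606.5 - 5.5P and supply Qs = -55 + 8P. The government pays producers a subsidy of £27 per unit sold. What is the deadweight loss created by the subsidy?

Deadweight loss = £1188

Pre-subsidy: 606.5 - 5.5P = -55 + 8P gives P* = 49, Q* = 337.
With the subsidy, sellers receive Ps = Pb + 27 for each unit, where Pb is the price buyers pay.
Supply in terms of Pb becomes Qs = -55 + 8(Pb + 27) = 161 + 8Pb. Setting this equal to demand: 606.5 - 5.5Pb = 161 + 8Pb, so Pb = 33.
Sellers receive Ps = 33 + 27 = 60; Q' = 606.5 − 5.5·33 = 425.
The subsidy expands output by 425 − 337 = 88 past the efficient level; on those units the gap between marginal cost and willingness to pay runs from 0 up to 27.
DWL = ½ × 27 × 88 = 1188.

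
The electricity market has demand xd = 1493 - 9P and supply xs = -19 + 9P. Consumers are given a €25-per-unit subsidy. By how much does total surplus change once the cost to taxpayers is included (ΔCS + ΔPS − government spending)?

Pre-subsidy: 1493 - 9P = -19 + 9P gives P* = 84, x* = 737.
With the rebate, buyers effectively pay Pb = Ps − 25, where Ps is the price sellers receive.
Demand in terms of Ps becomes xd = 1493 − 9(Ps − 25) = 1718 - 9Ps. Setting this equal to supply: 1718 - 9Ps = -19 + 9Ps, so Ps = 96.5.
Buyers pay Pb = 96.5 − 25 = 71.5; x' = -19 + 9·96.5 = 849.5.
ΔCS = ½(737 + 849.5)(84 − 71.5) = 9915.625; ΔPS = ½(737 + 849.5)(96.5 − 84) = 9915.625.
Government spending = 25 × 849.5 = 21237.5.
Net change = 9915.625 + 9915.625 − 21237.5 = -1406.25. The loss equals the DWL triangle ½·25·112.5.

Net change in total surplus = -€1406.25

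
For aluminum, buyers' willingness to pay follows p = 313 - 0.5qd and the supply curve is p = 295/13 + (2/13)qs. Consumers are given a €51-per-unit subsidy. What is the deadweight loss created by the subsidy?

Pre-subsidy: 313 - 0.5q = 295/13 + (2/13)q gives q* = 444 and p* = 91.
With the rebate, buyers effectively pay pb = ps − 51, where ps is the price sellers receive.
On the curves, pb = 313 - 0.5q and ps = 295/13 + (2/13)q; the wedge ps − pb = 51 gives 295/13 + (2/13)q − (313 - 0.5q) = 51, so q' = 522.
Then pb = 313 − 0.5·522 = 52 and ps = 295/13 + (2/13)·522 = 103.
The subsidy expands output by 522 − 444 = 78 past the efficient level; on those units the gap between marginal cost and willingness to pay runs from 0 up to 51.
DWL = ½ × 51 × 78 = 1989.

Deadweight loss = €1989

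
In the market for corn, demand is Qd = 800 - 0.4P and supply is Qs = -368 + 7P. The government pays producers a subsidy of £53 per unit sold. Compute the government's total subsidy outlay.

Pre-subsidy: 800 - 0.4P = -368 + 7P gives P* = 5840/37, Q* = 27264/37.
With the subsidy, sellers receive Ps = Pb + 53 for each unit, where Pb is the price buyers pay.
Supply in terms of Pb becomes Qs = -368 + 7(Pb + 53) = 3 + 7Pb. Setting this equal to demand: 800 - 0.4Pb = 3 + 7Pb, so Pb = 3985/37.
Sellers receive Ps = 3985/37 + 53 = 5946/37; Q' = 800 − 0.4·(3985/37) = 28006/37.
Government outlay = subsidy × quantity = 53 × 28006/37 = 1484318/37.

Government cost = 1484318/37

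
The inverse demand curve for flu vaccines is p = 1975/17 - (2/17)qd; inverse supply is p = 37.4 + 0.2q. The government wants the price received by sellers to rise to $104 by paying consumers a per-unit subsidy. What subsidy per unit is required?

Required subsidy s = $27 per unit

At a seller price of 104, quantity supplied is -187 + 5·104 = 333.
Buyers absorb 333 only when they pay pb = 1975/17 − (2/17)·333 = 77.
s = ps − pb = 104 − 77 = 27.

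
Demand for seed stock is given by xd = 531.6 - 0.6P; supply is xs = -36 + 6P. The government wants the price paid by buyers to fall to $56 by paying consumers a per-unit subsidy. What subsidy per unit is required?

At a buyer price of 56, quantity demanded is 531.6 − 0.6·56 = 498.
Sellers supply 498 only when they receive Ps with -36 + 6·Ps = 498, i.e. Ps = 89.
s = Ps − Pb = 89 − 56 = 33.

Required subsidy s = $33 per unit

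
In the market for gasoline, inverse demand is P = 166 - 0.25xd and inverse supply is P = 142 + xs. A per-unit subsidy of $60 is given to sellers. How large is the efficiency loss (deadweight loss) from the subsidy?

Pre-subsidy: 166 - 0.25x = 142 + x gives x* = 19.2 and P* = 161.2.
With the subsidy, sellers receive Ps = Pb + 60 for each unit, where Pb is the price buyers pay.
On the curves, Pb = 166 - 0.25x and Ps = 142 + x; the wedge Ps − Pb = 60 gives 142 + x − (166 - 0.25x) = 60, so x' = 67.2.
Then Pb = 166 − 0.25·67.2 = 149.2 and Ps = 142 + 1·67.2 = 209.2.
The subsidy expands output by 67.2 − 19.2 = 48 past the efficient level; on those units the gap between marginal cost and willingness to pay runs from 0 up to 60.
DWL = ½ × 60 × 48 = 1440.

Deadweight loss = $1440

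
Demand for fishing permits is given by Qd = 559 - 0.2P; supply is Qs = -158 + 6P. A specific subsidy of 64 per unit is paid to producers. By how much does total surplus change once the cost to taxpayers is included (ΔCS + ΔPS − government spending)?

Net change in total surplus = -12288/31

Pre-subsidy: 559 - 0.2P = -158 + 6P gives P* = 3585/31, Q* = 16612/31.
With the subsidy, sellers receive Ps = Pb + 64 for each unit, where Pb is the price buyers pay.
Supply in terms of Pb becomes Qs = -158 + 6(Pb + 64) = 226 + 6Pb. Setting this equal to demand: 559 - 0.2Pb = 226 + 6Pb, so Pb = 1665/31.
Sellers receive Ps = 1665/31 + 64 = 3649/31; Q' = 559 − 0.2·(1665/31) = 16996/31.
ΔCS = ½(16612/31 + 16996/31)(3585/31 − 1665/31) = 32263680/961; ΔPS = ½(16612/31 + 16996/31)(3649/31 − 3585/31) = 1075456/961.
Government spending = 64 × 16996/31 = 1087744/31.
Net change = 32263680/961 + 1075456/961 − 1087744/31 = -12288/31. The loss equals the DWL triangle ½·64·384/31.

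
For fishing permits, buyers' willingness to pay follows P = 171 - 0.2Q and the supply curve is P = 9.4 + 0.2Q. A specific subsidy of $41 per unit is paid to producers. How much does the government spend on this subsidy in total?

Pre-subsidy: 171 - 0.2Q = 9.4 + 0.2Q gives Q* = 404 and P* = 90.2.
With the subsidy, sellers receive Ps = Pb + 41 for each unit, where Pb is the price buyers pay.
On the curves, Pb = 171 - 0.2Q and Ps = 9.4 + 0.2Q; the wedge Ps − Pb = 41 gives 9.4 + 0.2Q − (171 - 0.2Q) = 41, so Q' = 506.5.
Then Pb = 171 − 0.2·506.5 = 69.7 and Ps = 9.4 + 0.2·506.5 = 110.7.
Government outlay = subsidy × quantity = 41 × 506.5 = 20766.5.

Government cost = $20766.5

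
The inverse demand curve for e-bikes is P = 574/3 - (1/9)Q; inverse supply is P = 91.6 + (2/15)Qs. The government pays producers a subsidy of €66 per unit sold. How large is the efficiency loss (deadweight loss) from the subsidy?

Pre-subsidy: 574/3 - (1/9)Q = 91.6 + (2/15)Q gives Q* = 408 and P* = 146.
With the subsidy, sellers receive Ps = Pb + 66 for each unit, where Pb is the price buyers pay.
On the curves, Pb = 574/3 - (1/9)Q and Ps = 91.6 + (2/15)Q; the wedge Ps − Pb = 66 gives 91.6 + (2/15)Q − (574/3 - (1/9)Q) = 66, so Q' = 678.
Then Pb = 574/3 − (1/9)·678 = 116 and Ps = 91.6 + (2/15)·678 = 182.
The subsidy expands output by 678 − 408 = 270 past the efficient level; on those units the gap between marginal cost and willingness to pay runs from 0 up to 66.
DWL = ½ × 66 × 270 = 8910.

Deadweight loss = €8910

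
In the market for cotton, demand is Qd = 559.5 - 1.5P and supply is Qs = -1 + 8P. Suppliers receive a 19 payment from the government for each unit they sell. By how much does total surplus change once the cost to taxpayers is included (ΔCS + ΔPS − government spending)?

Pre-subsidy: 559.5 - 1.5P = -1 + 8P gives P* = 59, Q* = 471.
With the subsidy, sellers receive Ps = Pb + 19 for each unit, where Pb is the price buyers pay.
Supply in terms of Pb becomes Qs = -1 + 8(Pb + 19) = 151 + 8Pb. Setting this equal to demand: 559.5 - 1.5Pb = 151 + 8Pb, so Pb = 43.
Sellers receive Ps = 43 + 19 = 62; Q' = 559.5 − 1.5·43 = 495.
ΔCS = ½(471 + 495)(59 − 43) = 7728; ΔPS = ½(471 + 495)(62 − 59) = 1449.
Government spending = 19 × 495 = 9405.
Net change = 7728 + 1449 − 9405 = -228. The loss equals the DWL triangle ½·19·24.

Net change in total surplus = -228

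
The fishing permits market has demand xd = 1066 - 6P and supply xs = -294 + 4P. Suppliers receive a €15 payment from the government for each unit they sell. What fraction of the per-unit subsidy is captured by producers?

Pre-subsidy: 1066 - 6P = -294 + 4P gives P* = 136, x* = 250.
With the subsidy, sellers receive Ps = Pb + 15 for each unit, where Pb is the price buyers pay.
Supply in terms of Pb becomes xs = -294 + 4(Pb + 15) = -234 + 4Pb. Setting this equal to demand: 1066 - 6Pb = -234 + 4Pb, so Pb = 130.
Sellers receive Ps = 130 + 15 = 145; x' = 1066 − 6·130 = 286.
Buyers' price falls by P* − Pb = 136 − 130 = 6; sellers' price rises by Ps − P* = 145 − 136 = 9.
So producers capture 9/15 = 0.6 of each unit of subsidy.

Producer share = 0.6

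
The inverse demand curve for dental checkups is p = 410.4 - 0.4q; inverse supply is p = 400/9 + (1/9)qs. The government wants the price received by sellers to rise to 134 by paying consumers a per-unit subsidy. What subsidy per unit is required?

At a seller price of 134, quantity supplied is -400 + 9·134 = 806.
Buyers absorb 806 only when they pay pb = 410.4 − 0.4·806 = 88.
s = ps − pb = 134 − 88 = 46.

Required subsidy s = 46 per unit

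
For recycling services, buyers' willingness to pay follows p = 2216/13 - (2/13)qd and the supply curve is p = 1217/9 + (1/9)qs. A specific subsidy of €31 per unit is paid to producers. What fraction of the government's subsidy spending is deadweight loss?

DWL / government spending = 0.234

Pre-subsidy: 2216/13 - (2/13)q = 1217/9 + (1/9)q gives q* = 133 and p* = 150.
With the subsidy, sellers receive ps = pb + 31 for each unit, where pb is the price buyers pay.
On the curves, pb = 2216/13 - (2/13)q and ps = 1217/9 + (1/9)q; the wedge ps − pb = 31 gives 1217/9 + (1/9)q − (2216/13 - (2/13)q) = 31, so q' = 250.
Then pb = 2216/13 − (2/13)·250 = 132 and ps = 1217/9 + (1/9)·250 = 163.
ΔCS = ½(133 + 250)(150 − 132) = 3447; ΔPS = ½(133 + 250)(163 − 150) = 2489.5.
Government spending = 31 × 250 = 7750.
DWL = ½ × 31 × (250 − 133) = 1813.5; fraction = 1813.5 / 7750 = 0.234.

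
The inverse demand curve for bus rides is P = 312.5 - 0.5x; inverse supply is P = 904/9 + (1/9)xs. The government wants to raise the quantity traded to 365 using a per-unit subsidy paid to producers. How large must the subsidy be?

Required subsidy s = 11 per unit

At x = 365, from the demand curve buyers pay Pb = 312.5 − 0.5·365 = 130; from the supply curve sellers need Ps = 904/9 + (1/9)·365 = 141.
The subsidy must fill the gap: s = Ps − Pb = 141 − 130 = 11.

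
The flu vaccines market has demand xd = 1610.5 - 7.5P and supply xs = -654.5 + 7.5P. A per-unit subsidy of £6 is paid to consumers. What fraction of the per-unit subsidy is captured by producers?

Producer share = 0.5

Pre-subsidy: 1610.5 - 7.5P = -654.5 + 7.5P gives P* = 151, x* = 478.
With the rebate, buyers effectively pay Pb = Ps − 6, where Ps is the price sellers receive.
Demand in terms of Ps becomes xd = 1610.5 − 7.5(Ps − 6) = 1655.5 - 7.5Ps. Setting this equal to supply: 1655.5 - 7.5Ps = -654.5 + 7.5Ps, so Ps = 154.
Buyers pay Pb = 154 − 6 = 148; x' = -654.5 + 7.5·154 = 500.5.
Buyers' price falls by P* − Pb = 151 − 148 = 3; sellers' price rises by Ps − P* = 154 − 151 = 3.
So producers capture 3/6 = 0.5 of each unit of subsidy.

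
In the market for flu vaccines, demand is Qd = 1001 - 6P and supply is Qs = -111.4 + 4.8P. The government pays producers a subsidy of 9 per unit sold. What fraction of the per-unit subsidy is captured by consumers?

Consumer share = 4/9

Pre-subsidy: 1001 - 6P = -111.4 + 4.8P gives P* = 103, Q* = 383.
With the subsidy, sellers receive Ps = Pb + 9 for each unit, where Pb is the price buyers pay.
Supply in terms of Pb becomes Qs = -111.4 + 4.8(Pb + 9) = -68.2 + 4.8Pb. Setting this equal to demand: 1001 - 6Pb = -68.2 + 4.8Pb, so Pb = 99.
Sellers receive Ps = 99 + 9 = 108; Q' = 1001 − 6·99 = 407.
Buyers' price falls by P* − Pb = 103 − 99 = 4; sellers' price rises by Ps − P* = 108 − 103 = 5.
So consumers capture 4/9 = 4/9 of each unit of subsidy.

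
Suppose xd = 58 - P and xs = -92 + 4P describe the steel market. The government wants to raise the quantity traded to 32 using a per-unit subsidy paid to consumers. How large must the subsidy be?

At x = 32, invert demand for the buyer price: Pb = (58 − 32)/1 = 26; invert supply for the seller price: Ps = (32 − (-92))/4 = 31.
The subsidy must fill the gap: s = Ps − Pb = 31 − 26 = 5.

Required subsidy s = 5 per unit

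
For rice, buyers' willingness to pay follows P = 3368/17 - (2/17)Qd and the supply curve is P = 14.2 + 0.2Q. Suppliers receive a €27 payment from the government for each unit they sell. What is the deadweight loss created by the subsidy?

Pre-subsidy: 3368/17 - (2/17)Q = 14.2 + 0.2Q gives Q* = 579 and P* = 130.
With the subsidy, sellers receive Ps = Pb + 27 for each unit, where Pb is the price buyers pay.
On the curves, Pb = 3368/17 - (2/17)Q and Ps = 14.2 + 0.2Q; the wedge Ps − Pb = 27 gives 14.2 + 0.2Q − (3368/17 - (2/17)Q) = 27, so Q' = 664.
Then Pb = 3368/17 − (2/17)·664 = 120 and Ps = 14.2 + 0.2·664 = 147.
The subsidy expands output by 664 − 579 = 85 past the efficient level; on those units the gap between marginal cost and willingness to pay runs from 0 up to 27.
DWL = ½ × 27 × 85 = 1147.5.

Deadweight loss = €1147.5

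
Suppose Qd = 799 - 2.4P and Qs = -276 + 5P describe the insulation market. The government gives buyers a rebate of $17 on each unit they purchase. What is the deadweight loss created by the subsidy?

Deadweight loss = 8670/37

Pre-subsidy: 799 - 2.4P = -276 + 5P gives P* = 5375/37, Q* = 16663/37.
With the rebate, buyers effectively pay Pb = Ps − 17, where Ps is the price sellers receive.
Demand in terms of Ps becomes Qd = 799 − 2.4(Ps − 17) = 839.8 - 2.4Ps. Setting this equal to supply: 839.8 - 2.4Ps = -276 + 5Ps, so Ps = 5579/37.
Buyers pay Pb = 5579/37 − 17 = 4950/37; Q' = -276 + 5·(5579/37) = 17683/37.
The subsidy expands output by 17683/37 − 16663/37 = 1020/37 past the efficient level; on those units the gap between marginal cost and willingness to pay runs from 0 up to 17.
DWL = ½ × 17 × 1020/37 = 8670/37.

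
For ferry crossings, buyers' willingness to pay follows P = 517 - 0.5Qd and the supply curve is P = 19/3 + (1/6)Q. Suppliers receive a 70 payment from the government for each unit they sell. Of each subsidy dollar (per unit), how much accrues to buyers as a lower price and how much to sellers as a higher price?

Pre-subsidy: 517 - 0.5Q = 19/3 + (1/6)Q gives Q* = 766 and P* = 134.
With the subsidy, sellers receive Ps = Pb + 70 for each unit, where Pb is the price buyers pay.
On the curves, Pb = 517 - 0.5Q and Ps = 19/3 + (1/6)Q; the wedge Ps − Pb = 70 gives 19/3 + (1/6)Q − (517 - 0.5Q) = 70, so Q' = 871.
Then Pb = 517 − 0.5·871 = 81.5 and Ps = 19/3 + (1/6)·871 = 151.5.
Buyers' price falls by P* − Pb = 134 − 81.5 = 52.5; sellers' price rises by Ps − P* = 151.5 − 134 = 17.5.

Buyers gain 52.5 per unit; sellers gain 17.5 per unit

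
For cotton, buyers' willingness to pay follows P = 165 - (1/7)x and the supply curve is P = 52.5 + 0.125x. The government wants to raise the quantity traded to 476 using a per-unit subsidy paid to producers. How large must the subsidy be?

Required subsidy s = 15 per unit

At x = 476, from the demand curve buyers pay Pb = 165 − (1/7)·476 = 97; from the supply curve sellers need Ps = 52.5 + 0.125·476 = 112.
The subsidy must fill the gap: s = Ps − Pb = 112 − 97 = 15.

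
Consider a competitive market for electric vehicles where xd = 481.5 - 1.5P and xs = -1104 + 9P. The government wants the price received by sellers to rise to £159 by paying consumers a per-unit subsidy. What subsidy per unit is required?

At a seller price of 159, quantity supplied is -1104 + 9·159 = 327.
Buyers absorb 327 only when they pay Pb with 481.5 − 1.5·Pb = 327, i.e. Pb = 103.
s = Ps − Pb = 159 − 103 = 56.

Required subsidy s = £56 per unit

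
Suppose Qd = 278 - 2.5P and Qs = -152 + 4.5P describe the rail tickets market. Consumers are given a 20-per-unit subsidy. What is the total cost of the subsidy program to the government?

Pre-subsidy: 278 - 2.5P = -152 + 4.5P gives P* = 430/7, Q* = 871/7.
With the rebate, buyers effectively pay Pb = Ps − 20, where Ps is the price sellers receive.
Demand in terms of Ps becomes Qd = 278 − 2.5(Ps − 20) = 328 - 2.5Ps. Setting this equal to supply: 328 - 2.5Ps = -152 + 4.5Ps, so Ps = 480/7.
Buyers pay Pb = 480/7 − 20 = 340/7; Q' = -152 + 4.5·(480/7) = 1096/7.
Government outlay = subsidy × quantity = 20 × 1096/7 = 21920/7.

Government cost = 21920/7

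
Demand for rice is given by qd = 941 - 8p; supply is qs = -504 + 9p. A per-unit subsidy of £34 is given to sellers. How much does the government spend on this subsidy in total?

Pre-subsidy: 941 - 8p = -504 + 9p gives p* = 85, q* = 261.
With the subsidy, sellers receive ps = pb + 34 for each unit, where pb is the price buyers pay.
Supply in terms of pb becomes qs = -504 + 9(pb + 34) = -198 + 9pb. Setting this equal to demand: 941 - 8pb = -198 + 9pb, so pb = 67.
Sellers receive ps = 67 + 34 = 101; q' = 941 − 8·67 = 405.
Government outlay = subsidy × quantity = 34 × 405 = 13770.

Government cost = £13770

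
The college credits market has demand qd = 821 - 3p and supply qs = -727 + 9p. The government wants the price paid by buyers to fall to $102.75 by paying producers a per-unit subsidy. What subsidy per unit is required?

Required subsidy s = $35 per unit

At a buyer price of 102.75, quantity demanded is 821 − 3·102.75 = 512.75.
Sellers supply 512.75 only when they receive ps with -727 + 9·ps = 512.75, i.e. ps = 137.75.
s = ps − pb = 137.75 − 102.75 = 35.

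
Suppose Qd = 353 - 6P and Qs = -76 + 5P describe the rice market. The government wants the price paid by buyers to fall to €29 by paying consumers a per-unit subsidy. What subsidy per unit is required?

At a buyer price of 29, quantity demanded is 353 − 6·29 = 179.
Sellers supply 179 only when they receive Ps with -76 + 5·Ps = 179, i.e. Ps = 51.
s = Ps − Pb = 51 − 29 = 22.

Required subsidy s = €22 per unit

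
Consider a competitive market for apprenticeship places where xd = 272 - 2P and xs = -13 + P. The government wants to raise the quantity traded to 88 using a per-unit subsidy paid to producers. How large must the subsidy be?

Required subsidy s = 9 per unit

At x = 88, invert demand for the buyer price: Pb = (272 − 88)/2 = 92; invert supply for the seller price: Ps = (88 − (-13))/1 = 101.
The subsidy must fill the gap: s = Ps − Pb = 101 − 92 = 9.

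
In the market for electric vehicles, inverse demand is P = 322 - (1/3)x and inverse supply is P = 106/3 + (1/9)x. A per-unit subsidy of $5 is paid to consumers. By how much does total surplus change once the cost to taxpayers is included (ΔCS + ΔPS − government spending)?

Pre-subsidy: 322 - (1/3)x = 106/3 + (1/9)x gives x* = 645 and P* = 107.
With the rebate, buyers effectively pay Pb = Ps − 5, where Ps is the price sellers receive.
On the curves, Pb = 322 - (1/3)x and Ps = 106/3 + (1/9)x; the wedge Ps − Pb = 5 gives 106/3 + (1/9)x − (322 - (1/3)x) = 5, so x' = 656.25.
Then Pb = 322 − (1/3)·656.25 = 103.25 and Ps = 106/3 + (1/9)·656.25 = 108.25.
ΔCS = ½(645 + 656.25)(107 − 103.25) = 2439.84375; ΔPS = ½(645 + 656.25)(108.25 − 107) = 813.28125.
Government spending = 5 × 656.25 = 3281.25.
Net change = 2439.84375 + 813.28125 − 3281.25 = -28.125. The loss equals the DWL triangle ½·5·11.25.

Net change in total surplus = -$28.125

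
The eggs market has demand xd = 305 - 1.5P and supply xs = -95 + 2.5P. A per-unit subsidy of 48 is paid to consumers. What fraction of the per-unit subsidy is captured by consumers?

Pre-subsidy: 305 - 1.5P = -95 + 2.5P gives P* = 100, x* = 155.
With the rebate, buyers effectively pay Pb = Ps − 48, where Ps is the price sellers receive.
Demand in terms of Ps becomes xd = 305 − 1.5(Ps − 48) = 377 - 1.5Ps. Setting this equal to supply: 377 - 1.5Ps = -95 + 2.5Ps, so Ps = 118.
Buyers pay Pb = 118 − 48 = 70; x' = -95 + 2.5·118 = 200.
Buyers' price falls by P* − Pb = 100 − 70 = 30; sellers' price rises by Ps − P* = 118 − 100 = 18.
So consumers capture 30/48 = 0.625 of each unit of subsidy.

Consumer share = 0.625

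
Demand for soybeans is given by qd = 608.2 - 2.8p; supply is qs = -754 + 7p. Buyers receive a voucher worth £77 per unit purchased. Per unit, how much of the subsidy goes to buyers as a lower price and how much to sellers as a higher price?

Buyers gain £55 per unit; sellers gain £22 per unit

Pre-subsidy: 608.2 - 2.8p = -754 + 7p gives p* = 139, q* = 219.
With the rebate, buyers effectively pay pb = ps − 77, where ps is the price sellers receive.
Demand in terms of ps becomes qd = 608.2 − 2.8(ps − 77) = 823.8 - 2.8ps. Setting this equal to supply: 823.8 - 2.8ps = -754 + 7ps, so ps = 161.
Buyers pay pb = 161 − 77 = 84; q' = -754 + 7·161 = 373.
Buyers' price falls by p* − pb = 139 − 84 = 55; sellers' price rises by ps − p* = 161 − 139 = 22.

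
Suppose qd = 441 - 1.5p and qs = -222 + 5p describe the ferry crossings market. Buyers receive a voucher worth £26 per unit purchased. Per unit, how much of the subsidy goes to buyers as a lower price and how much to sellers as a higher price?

Buyers gain £20 per unit; sellers gain £6 per unit

Pre-subsidy: 441 - 1.5p = -222 + 5p gives p* = 102, q* = 288.
With the rebate, buyers effectively pay pb = ps − 26, where ps is the price sellers receive.
Demand in terms of ps becomes qd = 441 − 1.5(ps − 26) = 480 - 1.5ps. Setting this equal to supply: 480 - 1.5ps = -222 + 5ps, so ps = 108.
Buyers pay pb = 108 − 26 = 82; q' = -222 + 5·108 = 318.
Buyers' price falls by p* − pb = 102 − 82 = 20; sellers' price rises by ps − p* = 108 − 102 = 6.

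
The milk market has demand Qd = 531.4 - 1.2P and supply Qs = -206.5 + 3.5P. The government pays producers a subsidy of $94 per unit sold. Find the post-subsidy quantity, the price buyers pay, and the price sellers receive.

Q' = 427; buyers pay $87; sellers receive $181

Pre-subsidy: 531.4 - 1.2P = -206.5 + 3.5P gives P* = 157, Q* = 343.
With the subsidy, sellers receive Ps = Pb + 94 for each unit, where Pb is the price buyers pay.
Supply in terms of Pb becomes Qs = -206.5 + 3.5(Pb + 94) = 122.5 + 3.5Pb. Setting this equal to demand: 531.4 - 1.2Pb = 122.5 + 3.5Pb, so Pb = 87.
Sellers receive Ps = 87 + 94 = 181; Q' = 531.4 − 1.2·87 = 427.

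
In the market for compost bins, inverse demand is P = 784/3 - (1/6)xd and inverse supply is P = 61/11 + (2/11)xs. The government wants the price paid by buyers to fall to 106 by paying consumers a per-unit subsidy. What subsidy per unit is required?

Required subsidy s = 69 per unit

At a buyer price of 106, quantity demanded is 1568 − 6·106 = 932.
Sellers supply 932 only when they receive Ps = 61/11 + (2/11)·932 = 175.
s = Ps − Pb = 175 − 106 = 69.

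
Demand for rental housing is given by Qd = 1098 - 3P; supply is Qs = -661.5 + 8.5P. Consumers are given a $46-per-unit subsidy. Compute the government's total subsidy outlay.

Government cost = $34086

Pre-subsidy: 1098 - 3P = -661.5 + 8.5P gives P* = 153, Q* = 639.
With the rebate, buyers effectively pay Pb = Ps − 46, where Ps is the price sellers receive.
Demand in terms of Ps becomes Qd = 1098 − 3(Ps − 46) = 1236 - 3Ps. Setting this equal to supply: 1236 - 3Ps = -661.5 + 8.5Ps, so Ps = 165.
Buyers pay Pb = 165 − 46 = 119; Q' = -661.5 + 8.5·165 = 741.
Government outlay = subsidy × quantity = 46 × 741 = 34086.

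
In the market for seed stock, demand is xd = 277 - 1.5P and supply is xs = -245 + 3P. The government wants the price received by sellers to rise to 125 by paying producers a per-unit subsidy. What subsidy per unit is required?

Required subsidy s = 27 per unit

At a seller price of 125, quantity supplied is -245 + 3·125 = 130.
Buyers absorb 130 only when they pay Pb with 277 − 1.5·Pb = 130, i.e. Pb = 98.
s = Ps − Pb = 125 − 98 = 27.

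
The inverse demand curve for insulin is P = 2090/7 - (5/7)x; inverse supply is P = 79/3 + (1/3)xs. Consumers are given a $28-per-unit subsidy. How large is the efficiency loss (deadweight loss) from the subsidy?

Pre-subsidy: 2090/7 - (5/7)x = 79/3 + (1/3)x gives x* = 5717/22 and P* = 2485/22.
With the rebate, buyers effectively pay Pb = Ps − 28, where Ps is the price sellers receive.
On the curves, Pb = 2090/7 - (5/7)x and Ps = 79/3 + (1/3)x; the wedge Ps − Pb = 28 gives 79/3 + (1/3)x − (2090/7 - (5/7)x) = 28, so x' = 6305/22.
Then Pb = 2090/7 − (5/7)·(6305/22) = 2065/22 and Ps = 79/3 + (1/3)·(6305/22) = 2681/22.
The subsidy expands output by 6305/22 − 5717/22 = 294/11 past the efficient level; on those units the gap between marginal cost and willingness to pay runs from 0 up to 28.
DWL = ½ × 28 × 294/11 = 4116/11.

Deadweight loss = 4116/11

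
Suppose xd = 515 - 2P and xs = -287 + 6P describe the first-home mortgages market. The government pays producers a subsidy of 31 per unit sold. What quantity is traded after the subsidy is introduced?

Pre-subsidy: 515 - 2P = -287 + 6P gives P* = 100.25, x* = 314.5.
With the subsidy, sellers receive Ps = Pb + 31 for each unit, where Pb is the price buyers pay.
Supply in terms of Pb becomes xs = -287 + 6(Pb + 31) = -101 + 6Pb. Setting this equal to demand: 515 - 2Pb = -101 + 6Pb, so Pb = 77.
Sellers receive Ps = 77 + 31 = 108; x' = 515 − 2·77 = 361.

x' = 361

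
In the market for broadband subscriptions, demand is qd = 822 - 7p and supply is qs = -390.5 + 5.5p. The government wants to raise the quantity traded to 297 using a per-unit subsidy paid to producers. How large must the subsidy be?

At q = 297, invert demand for the buyer price: pb = (822 − 297)/7 = 75; invert supply for the seller price: ps = (297 − (-390.5))/5.5 = 125.
The subsidy must fill the gap: s = ps − pb = 125 − 75 = 50.

Required subsidy s = 50 per unit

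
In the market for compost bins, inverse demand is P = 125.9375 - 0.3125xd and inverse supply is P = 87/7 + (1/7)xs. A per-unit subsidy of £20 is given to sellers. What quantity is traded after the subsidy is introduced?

Pre-subsidy: 125.9375 - 0.3125x = 87/7 + (1/7)x gives x* = 12713/51 and P* = 2450/51.
With the subsidy, sellers receive Ps = Pb + 20 for each unit, where Pb is the price buyers pay.
On the curves, Pb = 125.9375 - 0.3125x and Ps = 87/7 + (1/7)x; the wedge Ps − Pb = 20 gives 87/7 + (1/7)x − (125.9375 - 0.3125x) = 20, so x' = 14953/51.
Then Pb = 125.9375 − 0.3125·(14953/51) = 1750/51 and Ps = 87/7 + (1/7)·(14953/51) = 2770/51.

x' = 14953/51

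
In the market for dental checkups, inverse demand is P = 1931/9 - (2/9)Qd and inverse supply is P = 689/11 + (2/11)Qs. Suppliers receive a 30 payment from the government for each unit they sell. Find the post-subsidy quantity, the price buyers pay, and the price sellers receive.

Q' = 450.25; buyers pay 114.5; sellers receive 144.5

Pre-subsidy: 1931/9 - (2/9)Q = 689/11 + (2/11)Q gives Q* = 376 and P* = 131.
With the subsidy, sellers receive Ps = Pb + 30 for each unit, where Pb is the price buyers pay.
On the curves, Pb = 1931/9 - (2/9)Q and Ps = 689/11 + (2/11)Q; the wedge Ps − Pb = 30 gives 689/11 + (2/11)Q − (1931/9 - (2/9)Q) = 30, so Q' = 450.25.
Then Pb = 1931/9 − (2/9)·450.25 = 114.5 and Ps = 689/11 + (2/11)·450.25 = 144.5.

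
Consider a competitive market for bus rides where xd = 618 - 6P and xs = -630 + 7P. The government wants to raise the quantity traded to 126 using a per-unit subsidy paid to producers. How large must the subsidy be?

Required subsidy s = 26 per unit

At x = 126, invert demand for the buyer price: Pb = (618 − 126)/6 = 82; invert supply for the seller price: Ps = (126 − (-630))/7 = 108.
The subsidy must fill the gap: s = Ps − Pb = 108 − 82 = 26.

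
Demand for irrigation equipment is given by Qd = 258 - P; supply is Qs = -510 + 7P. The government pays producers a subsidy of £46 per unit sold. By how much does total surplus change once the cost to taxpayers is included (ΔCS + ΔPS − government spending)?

Pre-subsidy: 258 - P = -510 + 7P gives P* = 96, Q* = 162.
With the subsidy, sellers receive Ps = Pb + 46 for each unit, where Pb is the price buyers pay.
Supply in terms of Pb becomes Qs = -510 + 7(Pb + 46) = -188 + 7Pb. Setting this equal to demand: 258 - Pb = -188 + 7Pb, so Pb = 55.75.
Sellers receive Ps = 55.75 + 46 = 101.75; Q' = 258 − 1·55.75 = 202.25.
ΔCS = ½(162 + 202.25)(96 − 55.75) = 7330.53125; ΔPS = ½(162 + 202.25)(101.75 − 96) = 1047.21875.
Government spending = 46 × 202.25 = 9303.5.
Net change = 7330.53125 + 1047.21875 − 9303.5 = -925.75. The loss equals the DWL triangle ½·46·40.25.

Net change in total surplus = -£925.75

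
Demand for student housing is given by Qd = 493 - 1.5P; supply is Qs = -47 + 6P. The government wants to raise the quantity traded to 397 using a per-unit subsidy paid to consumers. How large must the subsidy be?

At Q = 397, invert demand for the buyer price: Pb = (493 − 397)/1.5 = 64; invert supply for the seller price: Ps = (397 − (-47))/6 = 74.
The subsidy must fill the gap: s = Ps − Pb = 74 − 64 = 10.

Required subsidy s = 10 per unit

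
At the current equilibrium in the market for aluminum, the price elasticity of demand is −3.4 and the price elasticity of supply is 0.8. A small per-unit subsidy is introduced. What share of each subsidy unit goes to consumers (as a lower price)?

Consumer share = 4/21

For a small subsidy around the equilibrium, the benefit split depends on the relative slopes, which at a point are proportional to the elasticities.
Buyer share = εs/(εs + |εd|) = 0.8/(0.8 + 3.4) = 4/21; seller share = |εd|/(εs + |εd|) = 17/21.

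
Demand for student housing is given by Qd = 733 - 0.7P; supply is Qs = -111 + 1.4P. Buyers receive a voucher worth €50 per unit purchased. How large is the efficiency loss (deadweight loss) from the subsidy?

Pre-subsidy: 733 - 0.7P = -111 + 1.4P gives P* = 8440/21, Q* = 1355/3.
With the rebate, buyers effectively pay Pb = Ps − 50, where Ps is the price sellers receive.
Demand in terms of Ps becomes Qd = 733 − 0.7(Ps − 50) = 768 - 0.7Ps. Setting this equal to supply: 768 - 0.7Ps = -111 + 1.4Ps, so Ps = 2930/7.
Buyers pay Pb = 2930/7 − 50 = 2580/7; Q' = -111 + 1.4·(2930/7) = 475.
The subsidy expands output by 475 − 1355/3 = 70/3 past the efficient level; on those units the gap between marginal cost and willingness to pay runs from 0 up to 50.
DWL = ½ × 50 × 70/3 = 1750/3.

Deadweight loss = 1750/3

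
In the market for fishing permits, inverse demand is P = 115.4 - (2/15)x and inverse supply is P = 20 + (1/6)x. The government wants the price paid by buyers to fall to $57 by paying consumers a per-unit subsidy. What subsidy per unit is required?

Required subsidy s = $36 per unit

At a buyer price of 57, quantity demanded is 865.5 − 7.5·57 = 438.
Sellers supply 438 only when they receive Ps = 20 + (1/6)·438 = 93.
s = Ps − Pb = 93 − 57 = 36.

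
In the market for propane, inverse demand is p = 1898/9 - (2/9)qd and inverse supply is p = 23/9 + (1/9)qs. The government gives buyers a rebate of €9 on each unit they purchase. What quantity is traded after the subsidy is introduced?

q' = 652

Pre-subsidy: 1898/9 - (2/9)q = 23/9 + (1/9)q gives q* = 625 and p* = 72.
With the rebate, buyers effectively pay pb = ps − 9, where ps is the price sellers receive.
On the curves, pb = 1898/9 - (2/9)q and ps = 23/9 + (1/9)q; the wedge ps − pb = 9 gives 23/9 + (1/9)q − (1898/9 - (2/9)q) = 9, so q' = 652.
Then pb = 1898/9 − (2/9)·652 = 66 and ps = 23/9 + (1/9)·652 = 75.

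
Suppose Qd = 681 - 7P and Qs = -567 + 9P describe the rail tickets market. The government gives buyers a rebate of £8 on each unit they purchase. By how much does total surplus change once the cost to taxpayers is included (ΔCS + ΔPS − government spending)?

Net change in total surplus = -£126

Pre-subsidy: 681 - 7P = -567 + 9P gives P* = 78, Q* = 135.
With the rebate, buyers effectively pay Pb = Ps − 8, where Ps is the price sellers receive.
Demand in terms of Ps becomes Qd = 681 − 7(Ps − 8) = 737 - 7Ps. Setting this equal to supply: 737 - 7Ps = -567 + 9Ps, so Ps = 81.5.
Buyers pay Pb = 81.5 − 8 = 73.5; Q' = -567 + 9·81.5 = 166.5.
ΔCS = ½(135 + 166.5)(78 − 73.5) = 678.375; ΔPS = ½(135 + 166.5)(81.5 − 78) = 527.625.
Government spending = 8 × 166.5 = 1332.
Net change = 678.375 + 527.625 − 1332 = -126. The loss equals the DWL triangle ½·8·31.5.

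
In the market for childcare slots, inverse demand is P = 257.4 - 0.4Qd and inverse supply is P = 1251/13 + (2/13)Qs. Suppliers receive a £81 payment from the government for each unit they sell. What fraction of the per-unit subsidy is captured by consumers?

Pre-subsidy: 257.4 - 0.4Q = 1251/13 + (2/13)Q gives Q* = 291 and P* = 141.
With the subsidy, sellers receive Ps = Pb + 81 for each unit, where Pb is the price buyers pay.
On the curves, Pb = 257.4 - 0.4Q and Ps = 1251/13 + (2/13)Q; the wedge Ps − Pb = 81 gives 1251/13 + (2/13)Q − (257.4 - 0.4Q) = 81, so Q' = 437.25.
Then Pb = 257.4 − 0.4·437.25 = 82.5 and Ps = 1251/13 + (2/13)·437.25 = 163.5.
Buyers' price falls by P* − Pb = 141 − 82.5 = 58.5; sellers' price rises by Ps − P* = 163.5 − 141 = 22.5.
So consumers capture 58.5/81 = 13/18 of each unit of subsidy.

Consumer share = 13/18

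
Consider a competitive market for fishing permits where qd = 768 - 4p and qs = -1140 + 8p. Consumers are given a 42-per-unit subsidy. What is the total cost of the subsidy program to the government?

Pre-subsidy: 768 - 4p = -1140 + 8p gives p* = 159, q* = 132.
With the rebate, buyers effectively pay pb = ps − 42, where ps is the price sellers receive.
Demand in terms of ps becomes qd = 768 − 4(ps − 42) = 936 - 4ps. Setting this equal to supply: 936 - 4ps = -1140 + 8ps, so ps = 173.
Buyers pay pb = 173 − 42 = 131; q' = -1140 + 8·173 = 244.
Government outlay = subsidy × quantity = 42 × 244 = 10248.

Government cost = 10248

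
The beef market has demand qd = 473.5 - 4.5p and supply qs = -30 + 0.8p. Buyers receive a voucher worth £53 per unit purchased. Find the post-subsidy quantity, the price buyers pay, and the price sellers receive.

Pre-subsidy: 473.5 - 4.5p = -30 + 0.8p gives p* = 95, q* = 46.
With the rebate, buyers effectively pay pb = ps − 53, where ps is the price sellers receive.
Demand in terms of ps becomes qd = 473.5 − 4.5(ps − 53) = 712 - 4.5ps. Setting this equal to supply: 712 - 4.5ps = -30 + 0.8ps, so ps = 140.
Buyers pay pb = 140 − 53 = 87; q' = -30 + 0.8·140 = 82.

q' = 82; buyers pay £87; sellers receive £140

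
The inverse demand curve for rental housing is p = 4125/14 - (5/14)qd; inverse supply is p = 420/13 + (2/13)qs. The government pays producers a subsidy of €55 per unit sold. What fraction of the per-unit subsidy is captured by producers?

Producer share = 28/93

Pre-subsidy: 4125/14 - (5/14)q = 420/13 + (2/13)q gives q* = 15915/31 and p* = 3450/31.
With the subsidy, sellers receive ps = pb + 55 for each unit, where pb is the price buyers pay.
On the curves, pb = 4125/14 - (5/14)q and ps = 420/13 + (2/13)q; the wedge ps − pb = 55 gives 420/13 + (2/13)q − (4125/14 - (5/14)q) = 55, so q' = 57755/93.
Then pb = 4125/14 − (5/14)·(57755/93) = 6775/93 and ps = 420/13 + (2/13)·(57755/93) = 11890/93.
Buyers' price falls by p* − pb = 3450/31 − 6775/93 = 3575/93; sellers' price rises by ps − p* = 11890/93 − 3450/31 = 1540/93.
So producers capture (1540/93)/55 = 28/93 of each unit of subsidy.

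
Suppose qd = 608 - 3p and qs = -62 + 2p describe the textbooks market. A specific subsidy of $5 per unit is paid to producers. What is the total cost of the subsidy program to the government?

Pre-subsidy: 608 - 3p = -62 + 2p gives p* = 134, q* = 206.
With the subsidy, sellers receive ps = pb + 5 for each unit, where pb is the price buyers pay.
Supply in terms of pb becomes qs = -62 + 2(pb + 5) = -52 + 2pb. Setting this equal to demand: 608 - 3pb = -52 + 2pb, so pb = 132.
Sellers receive ps = 132 + 5 = 137; q' = 608 − 3·132 = 212.
Government outlay = subsidy × quantity = 5 × 212 = 1060.

Government cost = $1060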